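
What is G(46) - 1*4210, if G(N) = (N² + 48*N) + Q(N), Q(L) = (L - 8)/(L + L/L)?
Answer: 5396/47 ≈ 114.81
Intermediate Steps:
Q(L) = (-8 + L)/(1 + L) (Q(L) = (-8 + L)/(L + 1) = (-8 + L)/(1 + L))
G(N) = N² + 48*N + (-8 + N)/(1 + N) (G(N) = (N² + 48*N) + (-8 + N)/(1 + N) = N² + 48*N + (-8 + N)/(1 + N))
G(46) - 1*4210 = (-8 + 46 + 46*(1 + 46)*(48 + 46))/(1 + 46) - 1*4210 = (-8 + 46 + 46*47*94)/47 - 4210 = (-8 + 46 + 203228)/47 - 4210 = (1/47)*203266 - 4210 = 203266/47 - 4210 = 5396/47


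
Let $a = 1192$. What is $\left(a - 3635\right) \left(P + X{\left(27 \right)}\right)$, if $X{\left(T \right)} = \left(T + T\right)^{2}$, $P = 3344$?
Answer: $-15293180$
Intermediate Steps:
$X{\left(T \right)} = 4 T^{2}$ ($X{\left(T \right)} = \left(2 T\right)^{2} = 4 T^{2}$)
$\left(a - 3635\right) \left(P + X{\left(27 \right)}\right) = \left(1192 - 3635\right) \left(3344 + 4 \cdot 27^{2}\right) = \left(1192 - 3635\right) \left(3344 + 4 \cdot 729\right) = - 2443 \left(3344 + 2916\right) = \left(-2443\right) 6260 = -15293180$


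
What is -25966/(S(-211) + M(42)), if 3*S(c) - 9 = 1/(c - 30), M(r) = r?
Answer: -9386709/16267 ≈ -577.04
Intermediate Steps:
S(c) = 3 + 1/(3*(-30 + c)) (S(c) = 3 + 1/(3*(c - 30)) = 3 + 1/(3*(-30 + c)))
-25966/(S(-211) + M(42)) = -25966/((-269 + 9*(-211))/(3*(-30 - 211)) + 42) = -25966/((1/3)*(-269 - 1899)/(-241) + 42) = -25966/((1/3)*(-1/241)*(-2168) + 42) = -25966/(2168/723 + 42) = -25966/32534/723 = -25966*723/32534 = -9386709/16267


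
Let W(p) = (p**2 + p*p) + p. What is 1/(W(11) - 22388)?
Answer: -1/22135 ≈ -4.5177e-5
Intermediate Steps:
W(p) = p + 2*p**2 (W(p) = (p**2 + p**2) + p = 2*p**2 + p = p + 2*p**2)
1/(W(11) - 22388) = 1/(11*(1 + 2*11) - 22388) = 1/(11*(1 + 22) - 22388) = 1/(11*23 - 22388) = 1/(253 - 22388) = 1/(-22135) = -1/22135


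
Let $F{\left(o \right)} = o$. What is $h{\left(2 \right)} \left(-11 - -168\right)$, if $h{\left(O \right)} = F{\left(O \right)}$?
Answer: $314$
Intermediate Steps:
$h{\left(O \right)} = O$
$h{\left(2 \right)} \left(-11 - -168\right) = 2 \left(-11 - -168\right) = 2 \left(-11 + 168\right) = 2 \cdot 157 = 314$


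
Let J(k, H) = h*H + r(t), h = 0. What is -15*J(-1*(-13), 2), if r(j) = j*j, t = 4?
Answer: -240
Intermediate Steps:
r(j) = j**2
J(k, H) = 16 (J(k, H) = 0*H + 4**2 = 0 + 16 = 16)
-15*J(-1*(-13), 2) = -15*16 = -240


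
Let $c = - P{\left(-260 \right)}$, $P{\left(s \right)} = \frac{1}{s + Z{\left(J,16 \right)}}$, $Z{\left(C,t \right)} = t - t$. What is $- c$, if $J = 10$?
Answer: $- \frac{1}{260} \approx -0.0038462$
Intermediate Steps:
$Z{\left(C,t \right)} = 0$
$P{\left(s \right)} = \frac{1}{s}$ ($P{\left(s \right)} = \frac{1}{s + 0} = \frac{1}{s}$)
$c = \frac{1}{260}$ ($c = - \frac{1}{-260} = \left(-1\right) \left(- \frac{1}{260}\right) = \frac{1}{260} \approx 0.0038462$)
$- c = \left(-1\right) \frac{1}{260} = - \frac{1}{260}$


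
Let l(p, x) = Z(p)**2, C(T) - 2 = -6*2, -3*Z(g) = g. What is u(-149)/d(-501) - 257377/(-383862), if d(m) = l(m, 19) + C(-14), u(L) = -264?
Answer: 2358024605/3567229566 ≈ 0.66102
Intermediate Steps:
Z(g) = -g/3
C(T) = -10 (C(T) = 2 - 6*2 = 2 - 12 = -10)
l(p, x) = p**2/9 (l(p, x) = (-p/3)**2 = p**2/9)
d(m) = -10 + m**2/9 (d(m) = m**2/9 - 10 = -10 + m**2/9)
u(-149)/d(-501) - 257377/(-383862) = -264/(-10 + (1/9)*(-501)**2) - 257377/(-383862) = -264/(-10 + (1/9)*251001) - 257377*(-1/383862) = -264/(-10 + 27889) + 257377/383862 = -264/27879 + 257377/383862 = -264*1/27879 + 257377/383862 = -88/9293 + 257377/383862 = 2358024605/3567229566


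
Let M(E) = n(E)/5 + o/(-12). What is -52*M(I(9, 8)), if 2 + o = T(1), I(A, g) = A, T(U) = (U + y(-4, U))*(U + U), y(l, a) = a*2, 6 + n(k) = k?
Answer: -208/15 ≈ -13.867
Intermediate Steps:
n(k) = -6 + k
y(l, a) = 2*a
T(U) = 6*U**2 (T(U) = (U + 2*U)*(U + U) = (3*U)*(2*U) = 6*U**2)
o = 4 (o = -2 + 6*1**2 = -2 + 6*1 = -2 + 6 = 4)
M(E) = -23/15 + E/5 (M(E) = (-6 + E)/5 + 4/(-12) = (-6 + E)*(1/5) + 4*(-1/12) = (-6/5 + E/5) - 1/3 = -23/15 + E/5)
-52*M(I(9, 8)) = -52*(-23/15 + (1/5)*9) = -52*(-23/15 + 9/5) = -52*4/15 = -208/15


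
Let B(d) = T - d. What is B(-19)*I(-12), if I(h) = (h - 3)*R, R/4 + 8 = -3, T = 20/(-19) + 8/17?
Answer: 3926340/323 ≈ 12156.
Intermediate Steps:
T = -188/323 (T = 20*(-1/19) + 8*(1/17) = -20/19 + 8/17 = -188/323 ≈ -0.58204)
R = -44 (R = -32 + 4*(-3) = -32 - 12 = -44)
I(h) = 132 - 44*h (I(h) = (h - 3)*(-44) = (-3 + h)*(-44) = 132 - 44*h)
B(d) = -188/323 - d
B(-19)*I(-12) = (-188/323 - 1*(-19))*(132 - 44*(-12)) = (-188/323 + 19)*(132 + 528) = (5949/323)*660 = 3926340/323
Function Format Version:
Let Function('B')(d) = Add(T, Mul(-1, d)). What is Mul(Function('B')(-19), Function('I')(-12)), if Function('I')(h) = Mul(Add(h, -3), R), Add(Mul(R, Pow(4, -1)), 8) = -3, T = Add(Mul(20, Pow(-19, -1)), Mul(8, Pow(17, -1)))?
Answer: Rational(3926340, 323) ≈ 12156.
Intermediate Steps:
T = Rational(-188, 323) (T = Add(Mul(20, Rational(-1, 19)), Mul(8, Rational(1, 17))) = Add(Rational(-20, 19), Rational(8, 17)) = Rational(-188, 323) ≈ -0.58204)
R = -44 (R = Add(-32, Mul(4, -3)) = Add(-32, -12) = -44)
Function('I')(h) = Add(132, Mul(-44, h)) (Function('I')(h) = Mul(Add(h, -3), -44) = Mul(Add(-3, h), -44) = Add(132, Mul(-44, h)))
Function('B')(d) = Add(Rational(-188, 323), Mul(-1, d))
Mul(Function('B')(-19), Function('I')(-12)) = Mul(Add(Rational(-188, 323), Mul(-1, -19)), Add(132, Mul(-44, -12))) = Mul(Add(Rational(-188, 323), 19), Add(132, 528)) = Mul(Rational(5949, 323), 660) = Rational(3926340, 323)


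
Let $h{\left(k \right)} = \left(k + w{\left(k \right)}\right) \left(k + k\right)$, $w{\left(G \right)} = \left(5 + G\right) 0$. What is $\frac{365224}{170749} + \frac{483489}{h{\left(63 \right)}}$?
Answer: $\frac{1054992733}{16733402} \approx 63.047$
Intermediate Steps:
$w{\left(G \right)} = 0$
$h{\left(k \right)} = 2 k^{2}$ ($h{\left(k \right)} = \left(k + 0\right) \left(k + k\right) = k 2 k = 2 k^{2}$)
$\frac{365224}{170749} + \frac{483489}{h{\left(63 \right)}} = \frac{365224}{170749} + \frac{483489}{2 \cdot 63^{2}} = 365224 \cdot \frac{1}{170749} + \frac{483489}{2 \cdot 3969} = \frac{365224}{170749} + \frac{483489}{7938} = \frac{365224}{170749} + 483489 \cdot \frac{1}{7938} = \frac{365224}{170749} + \frac{5969}{98} = \frac{1054992733}{16733402}$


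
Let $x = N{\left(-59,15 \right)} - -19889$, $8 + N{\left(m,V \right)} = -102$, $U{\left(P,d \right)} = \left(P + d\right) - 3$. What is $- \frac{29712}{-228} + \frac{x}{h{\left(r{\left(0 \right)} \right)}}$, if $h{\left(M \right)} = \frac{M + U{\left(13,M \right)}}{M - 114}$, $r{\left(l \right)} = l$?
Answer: $- \frac{21408277}{95} \approx -2.2535 \cdot 10^{5}$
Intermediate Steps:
$U{\left(P,d \right)} = -3 + P + d$
$N{\left(m,V \right)} = -110$ ($N{\left(m,V \right)} = -8 - 102 = -110$)
$h{\left(M \right)} = \frac{10 + 2 M}{-114 + M}$ ($h{\left(M \right)} = \frac{M + \left(-3 + 13 + M\right)}{M - 114} = \frac{M + \left(10 + M\right)}{-114 + M} = \frac{10 + 2 M}{-114 + M}$)
$x = 19779$ ($x = -110 - -19889 = -110 + 19889 = 19779$)
$- \frac{29712}{-228} + \frac{x}{h{\left(r{\left(0 \right)} \right)}} = - \frac{29712}{-228} + \frac{19779}{2 \frac{1}{-114 + 0} \left(5 + 0\right)} = \left(-29712\right) \left(- \frac{1}{228}\right) + \frac{19779}{2 \frac{1}{-114} \cdot 5} = \frac{2476}{19} + \frac{19779}{2 \left(- \frac{1}{114}\right) 5} = \frac{2476}{19} + \frac{19779}{- \frac{5}{57}} = \frac{2476}{19} + 19779 \left(- \frac{57}{5}\right) = \frac{2476}{19} - \frac{1127403}{5} = - \frac{21408277}{95}$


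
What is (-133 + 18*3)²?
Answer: 6241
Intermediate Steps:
(-133 + 18*3)² = (-133 + 54)² = (-79)² = 6241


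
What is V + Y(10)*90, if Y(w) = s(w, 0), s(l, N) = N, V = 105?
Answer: 105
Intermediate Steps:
Y(w) = 0
V + Y(10)*90 = 105 + 0*90 = 105 + 0 = 105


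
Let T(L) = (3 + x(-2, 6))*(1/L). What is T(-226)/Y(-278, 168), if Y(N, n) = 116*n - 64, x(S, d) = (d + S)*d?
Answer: -27/4389824 ≈ -6.1506e-6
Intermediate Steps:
x(S, d) = d*(S + d) (x(S, d) = (S + d)*d = d*(S + d))
T(L) = 27/L (T(L) = (3 + 6*(-2 + 6))*(1/L) = (3 + 6*4)/L = (3 + 24)/L = 27/L)
Y(N, n) = -64 + 116*n
T(-226)/Y(-278, 168) = (27/(-226))/(-64 + 116*168) = (27*(-1/226))/(-64 + 19488) = -27/226/19424 = -27/226*1/19424 = -27/4389824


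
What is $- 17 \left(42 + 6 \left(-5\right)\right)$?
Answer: $-204$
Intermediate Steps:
$- 17 \left(42 + 6 \left(-5\right)\right) = - 17 \left(42 - 30\right) = \left(-17\right) 12 = -204$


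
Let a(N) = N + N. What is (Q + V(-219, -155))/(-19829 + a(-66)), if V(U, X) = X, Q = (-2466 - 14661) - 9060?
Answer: 26342/19961 ≈ 1.3197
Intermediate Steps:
a(N) = 2*N
Q = -26187 (Q = -17127 - 9060 = -26187)
(Q + V(-219, -155))/(-19829 + a(-66)) = (-26187 - 155)/(-19829 + 2*(-66)) = -26342/(-19829 - 132) = -26342/(-19961) = -26342*(-1/19961) = 26342/19961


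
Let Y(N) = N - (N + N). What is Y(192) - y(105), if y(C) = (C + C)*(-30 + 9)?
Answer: 4218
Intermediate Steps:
y(C) = -42*C (y(C) = (2*C)*(-21) = -42*C)
Y(N) = -N (Y(N) = N - 2*N = -N)
Y(192) - y(105) = -1*192 - (-42)*105 = -192 - 1*(-4410) = -192 + 4410 = 4218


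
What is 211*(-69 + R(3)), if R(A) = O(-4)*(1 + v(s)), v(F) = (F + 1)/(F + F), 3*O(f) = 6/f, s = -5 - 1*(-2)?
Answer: -44099/3 ≈ -14700.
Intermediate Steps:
s = -3 (s = -5 + 2 = -3)
O(f) = 2/f (O(f) = (6/f)/3 = 2/f)
v(F) = (1 + F)/(2*F) (v(F) = (1 + F)/((2*F)) = (1 + F)*(1/(2*F)) = (1 + F)/(2*F))
R(A) = -2/3 (R(A) = (2/(-4))*(1 + (1/2)*(1 - 3)/(-3)) = (2*(-1/4))*(1 + (1/2)*(-1/3)*(-2)) = -(1 + 1/3)/2 = -1/2*4/3 = -2/3)
211*(-69 + R(3)) = 211*(-69 - 2/3) = 211*(-209/3) = -44099/3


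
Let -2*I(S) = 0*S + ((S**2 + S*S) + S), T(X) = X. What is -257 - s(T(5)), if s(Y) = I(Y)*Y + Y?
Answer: -249/2 ≈ -124.50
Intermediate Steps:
I(S) = -S**2 - S/2 (I(S) = -(0*S + ((S**2 + S*S) + S))/2 = -(0 + ((S**2 + S**2) + S))/2 = -(0 + (2*S**2 + S))/2 = -(0 + (S + 2*S**2))/2 = -(S + 2*S**2)/2 = -S**2 - S/2)
s(Y) = Y - Y**2*(1/2 + Y) (s(Y) = (-Y*(1/2 + Y))*Y + Y = -Y**2*(1/2 + Y) + Y = Y - Y**2*(1/2 + Y))
-257 - s(T(5)) = -257 - 5*(1 - 1*5**2 - 1/2*5) = -257 - 5*(1 - 1*25 - 5/2) = -257 - 5*(1 - 25 - 5/2) = -257 - 5*(-53)/2 = -257 - 1*(-265/2) = -257 + 265/2 = -249/2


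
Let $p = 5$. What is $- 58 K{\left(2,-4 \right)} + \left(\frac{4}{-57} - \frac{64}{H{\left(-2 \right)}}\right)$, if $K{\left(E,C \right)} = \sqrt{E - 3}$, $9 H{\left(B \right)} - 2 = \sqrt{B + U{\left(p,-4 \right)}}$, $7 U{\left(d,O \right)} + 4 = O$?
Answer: $\frac{-46284 + 229880 i + \sqrt{154} \left(-4 - 3306 i\right)}{- 798 i + 57 \sqrt{154}} \approx -161.35 + 84.959 i$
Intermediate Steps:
$U{\left(d,O \right)} = - \frac{4}{7} + \frac{O}{7}$
$H{\left(B \right)} = \frac{2}{9} + \frac{\sqrt{- \frac{8}{7} + B}}{9}$ ($H{\left(B \right)} = \frac{2}{9} + \frac{\sqrt{B + \left(- \frac{4}{7} + \frac{1}{7} \left(-4\right)\right)}}{9} = \frac{2}{9} + \frac{\sqrt{B - \frac{8}{7}}}{9} = \frac{2}{9} + \frac{\sqrt{- \frac{8}{7} + B}}{9}$)
$K{\left(E,C \right)} = \sqrt{-3 + E}$
$- 58 K{\left(2,-4 \right)} + \left(\frac{4}{-57} - \frac{64}{H{\left(-2 \right)}}\right) = - 58 \sqrt{-3 + 2} + \left(\frac{4}{-57} - \frac{64}{\frac{2}{9} + \frac{\sqrt{-56 + 49 \left(-2\right)}}{63}}\right) = - 58 \sqrt{-1} + \left(4 \left(- \frac{1}{57}\right) - \frac{64}{\frac{2}{9} + \frac{\sqrt{-56 - 98}}{63}}\right) = - 58 i - \left(\frac{4}{57} + \frac{64}{\frac{2}{9} + \frac{\sqrt{-154}}{63}}\right) = - 58 i - \left(\frac{4}{57} + \frac{64}{\frac{2}{9} + \frac{i \sqrt{154}}{63}}\right) = - \frac{4}{57} - \frac{64}{\frac{2}{9} + \frac{i \sqrt{154}}{63}} - 58 i$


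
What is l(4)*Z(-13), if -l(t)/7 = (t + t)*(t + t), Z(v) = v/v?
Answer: -448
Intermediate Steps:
Z(v) = 1
l(t) = -28*t**2 (l(t) = -7*(t + t)*(t + t) = -7*2*t*2*t = -28*t**2)
l(4)*Z(-13) = -28*4**2*1 = -28*16*1 = -448*1 = -448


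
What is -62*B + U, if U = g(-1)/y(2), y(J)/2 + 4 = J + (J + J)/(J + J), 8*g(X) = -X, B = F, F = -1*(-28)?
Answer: -27777/16 ≈ -1736.1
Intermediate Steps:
F = 28
B = 28
g(X) = -X/8 (g(X) = (-X)/8 = -X/8)
y(J) = -6 + 2*J (y(J) = -8 + 2*(J + (J + J)/(J + J)) = -8 + 2*(J + (2*J)/((2*J))) = -8 + 2*(J + (2*J)*(1/(2*J))) = -8 + 2*(J + 1) = -8 + 2*(1 + J) = -8 + (2 + 2*J) = -6 + 2*J)
U = -1/16 (U = (-1/8*(-1))/(-6 + 2*2) = 1/(8*(-6 + 4)) = (1/8)/(-2) = (1/8)*(-1/2) = -1/16 ≈ -0.062500)
-62*B + U = -62*28 - 1/16 = -1736 - 1/16 = -27777/16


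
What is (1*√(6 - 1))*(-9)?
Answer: -9*√5 ≈ -20.125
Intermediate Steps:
(1*√(6 - 1))*(-9) = (1*√5)*(-9) = √5*(-9) = -9*√5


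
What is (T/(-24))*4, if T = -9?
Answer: 3/2 ≈ 1.5000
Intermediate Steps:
(T/(-24))*4 = (-9/(-24))*4 = -1/24*(-9)*4 = (3/8)*4 = 3/2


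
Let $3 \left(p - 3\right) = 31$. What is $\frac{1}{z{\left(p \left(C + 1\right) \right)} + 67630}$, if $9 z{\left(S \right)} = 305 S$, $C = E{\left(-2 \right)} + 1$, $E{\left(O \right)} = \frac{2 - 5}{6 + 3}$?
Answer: $\frac{81}{5539030} \approx 1.4623 \cdot 10^{-5}$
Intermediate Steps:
$p = \frac{40}{3}$ ($p = 3 + \frac{1}{3} \cdot 31 = 3 + \frac{31}{3} = \frac{40}{3} \approx 13.333$)
$E{\left(O \right)} = - \frac{1}{3}$ ($E{\left(O \right)} = - \frac{3}{9} = \left(-3\right) \frac{1}{9} = - \frac{1}{3}$)
$C = \frac{2}{3}$ ($C = - \frac{1}{3} + 1 = \frac{2}{3} \approx 0.66667$)
$z{\left(S \right)} = \frac{305 S}{9}$
$\frac{1}{z{\left(p \left(C + 1\right) \right)} + 67630} = \frac{1}{\frac{305 \frac{40 \left(\frac{2}{3} + 1\right)}{3}}{9} + 67630} = \frac{1}{\frac{305 \cdot \frac{40}{3} \cdot \frac{5}{3}}{9} + 67630} = \frac{1}{\frac{305}{9} \cdot \frac{200}{9} + 67630} = \frac{1}{\frac{61000}{81} + 67630} = \frac{1}{\frac{5539030}{81}} = \frac{81}{5539030}$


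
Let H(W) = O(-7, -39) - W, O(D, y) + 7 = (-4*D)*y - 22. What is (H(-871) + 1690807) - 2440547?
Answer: -749990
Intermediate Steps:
O(D, y) = -29 - 4*D*y (O(D, y) = -7 + ((-4*D)*y - 22) = -7 + (-4*D*y - 22) = -7 + (-22 - 4*D*y) = -29 - 4*D*y)
H(W) = -1121 - W (H(W) = (-29 - 4*(-7)*(-39)) - W = (-29 - 1092) - W = -1121 - W)
(H(-871) + 1690807) - 2440547 = ((-1121 - 1*(-871)) + 1690807) - 2440547 = ((-1121 + 871) + 1690807) - 2440547 = (-250 + 1690807) - 2440547 = 1690557 - 2440547 = -749990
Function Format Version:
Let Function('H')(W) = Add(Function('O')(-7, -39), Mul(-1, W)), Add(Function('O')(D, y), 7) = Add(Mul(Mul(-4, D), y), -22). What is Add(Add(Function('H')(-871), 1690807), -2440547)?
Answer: -749990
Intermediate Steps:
Function('O')(D, y) = Add(-29, Mul(-4, D, y)) (Function('O')(D, y) = Add(-7, Add(Mul(Mul(-4, D), y), -22)) = Add(-7, Add(Mul(-4, D, y), -22)) = Add(-7, Add(-22, Mul(-4, D, y))) = Add(-29, Mul(-4, D, y)))
Function('H')(W) = Add(-1121, Mul(-1, W)) (Function('H')(W) = Add(Add(-29, Mul(-4, -7, -39)), Mul(-1, W)) = Add(Add(-29, -1092), Mul(-1, W)) = Add(-1121, Mul(-1, W)))
Add(Add(Function('H')(-871), 1690807), -2440547) = Add(Add(Add(-1121, Mul(-1, -871)), 1690807), -2440547) = Add(Add(Add(-1121, 871), 1690807), -2440547) = Add(Add(-250, 1690807), -2440547) = Add(1690557, -2440547) = -749990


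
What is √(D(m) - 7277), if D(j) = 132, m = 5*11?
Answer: I*√7145 ≈ 84.528*I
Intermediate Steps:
m = 55
√(D(m) - 7277) = √(132 - 7277) = √(-7145) = I*√7145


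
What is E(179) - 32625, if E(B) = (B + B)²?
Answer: 95539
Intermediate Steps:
E(B) = 4*B² (E(B) = (2*B)² = 4*B²)
E(179) - 32625 = 4*179² - 32625 = 4*32041 - 32625 = 128164 - 32625 = 95539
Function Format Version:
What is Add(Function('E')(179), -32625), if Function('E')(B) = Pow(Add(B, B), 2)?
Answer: 95539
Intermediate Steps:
Function('E')(B) = Mul(4, Pow(B, 2)) (Function('E')(B) = Pow(Mul(2, B), 2) = Mul(4, Pow(B, 2)))
Add(Function('E')(179), -32625) = Add(Mul(4, Pow(179, 2)), -32625) = Add(Mul(4, 32041), -32625) = Add(128164, -32625) = 95539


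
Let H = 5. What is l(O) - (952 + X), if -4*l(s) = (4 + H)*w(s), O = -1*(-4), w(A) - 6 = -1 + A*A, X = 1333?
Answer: -9329/4 ≈ -2332.3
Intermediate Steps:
w(A) = 5 + A² (w(A) = 6 + (-1 + A*A) = 6 + (-1 + A²) = 5 + A²)
O = 4
l(s) = -45/4 - 9*s²/4 (l(s) = -(4 + 5)*(5 + s²)/4 = -9*(5 + s²)/4 = -(45 + 9*s²)/4 = -45/4 - 9*s²/4)
l(O) - (952 + X) = (-45/4 - 9/4*4²) - (952 + 1333) = (-45/4 - 9/4*16) - 1*2285 = (-45/4 - 36) - 2285 = -189/4 - 2285 = -9329/4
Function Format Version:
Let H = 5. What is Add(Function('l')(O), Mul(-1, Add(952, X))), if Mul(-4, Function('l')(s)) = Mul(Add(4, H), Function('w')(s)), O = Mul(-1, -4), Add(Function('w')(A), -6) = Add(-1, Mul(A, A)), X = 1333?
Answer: Rational(-9329, 4) ≈ -2332.3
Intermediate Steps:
Function('w')(A) = Add(5, Pow(A, 2)) (Function('w')(A) = Add(6, Add(-1, Mul(A, A))) = Add(6, Add(-1, Pow(A, 2))) = Add(5, Pow(A, 2)))
O = 4
Function('l')(s) = Add(Rational(-45, 4), Mul(Rational(-9, 4), Pow(s, 2))) (Function('l')(s) = Mul(Rational(-1, 4), Mul(Add(4, 5), Add(5, Pow(s, 2)))) = Mul(Rational(-1, 4), Mul(9, Add(5, Pow(s, 2)))) = Mul(Rational(-1, 4), Add(45, Mul(9, Pow(s, 2)))) = Add(Rational(-45, 4), Mul(Rational(-9, 4), Pow(s, 2))))
Add(Function('l')(O), Mul(-1, Add(952, X))) = Add(Add(Rational(-45, 4), Mul(Rational(-9, 4), Pow(4, 2))), Mul(-1, Add(952, 1333))) = Add(Add(Rational(-45, 4), Mul(Rational(-9, 4), 16)), Mul(-1, 2285)) = Add(Add(Rational(-45, 4), -36), -2285) = Add(Rational(-189, 4), -2285) = Rational(-9329, 4)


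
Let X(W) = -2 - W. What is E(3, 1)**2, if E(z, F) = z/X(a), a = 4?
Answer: 1/4 ≈ 0.25000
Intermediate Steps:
E(z, F) = -z/6 (E(z, F) = z/(-2 - 1*4) = z/(-2 - 4) = z/(-6) = z*(-1/6) = -z/6)
E(3, 1)**2 = (-1/6*3)**2 = (-1/2)**2 = 1/4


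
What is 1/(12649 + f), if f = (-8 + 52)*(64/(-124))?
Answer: 31/391415 ≈ 7.9200e-5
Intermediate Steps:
f = -704/31 (f = 44*(64*(-1/124)) = 44*(-16/31) = -704/31 ≈ -22.710)
1/(12649 + f) = 1/(12649 - 704/31) = 1/(391415/31) = 31/391415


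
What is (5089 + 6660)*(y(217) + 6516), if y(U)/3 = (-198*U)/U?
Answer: 69577578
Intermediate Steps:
y(U) = -594 (y(U) = 3*((-198*U)/U) = 3*(-198) = -594)
(5089 + 6660)*(y(217) + 6516) = (5089 + 6660)*(-594 + 6516) = 11749*5922 = 69577578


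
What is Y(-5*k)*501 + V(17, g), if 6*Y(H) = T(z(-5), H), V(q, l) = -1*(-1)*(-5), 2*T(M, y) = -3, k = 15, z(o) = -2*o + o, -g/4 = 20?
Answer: -521/4 ≈ -130.25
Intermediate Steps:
g = -80 (g = -4*20 = -80)
z(o) = -o
T(M, y) = -3/2 (T(M, y) = (1/2)*(-3) = -3/2)
V(q, l) = -5 (V(q, l) = 1*(-5) = -5)
Y(H) = -1/4 (Y(H) = (1/6)*(-3/2) = -1/4)
Y(-5*k)*501 + V(17, g) = -1/4*501 - 5 = -501/4 - 5 = -521/4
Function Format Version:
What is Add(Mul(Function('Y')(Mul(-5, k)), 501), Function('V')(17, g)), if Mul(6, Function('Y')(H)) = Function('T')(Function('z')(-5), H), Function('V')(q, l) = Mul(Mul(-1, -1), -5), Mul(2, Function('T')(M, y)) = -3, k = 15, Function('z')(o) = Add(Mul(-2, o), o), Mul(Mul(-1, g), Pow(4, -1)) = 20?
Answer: Rational(-521, 4) ≈ -130.25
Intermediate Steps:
g = -80 (g = Mul(-4, 20) = -80)
Function('z')(o) = Mul(-1, o)
Function('T')(M, y) = Rational(-3, 2) (Function('T')(M, y) = Mul(Rational(1, 2), -3) = Rational(-3, 2))
Function('V')(q, l) = -5 (Function('V')(q, l) = Mul(1, -5) = -5)
Function('Y')(H) = Rational(-1, 4) (Function('Y')(H) = Mul(Rational(1, 6), Rational(-3, 2)) = Rational(-1, 4))
Add(Mul(Function('Y')(Mul(-5, k)), 501), Function('V')(17, g)) = Add(Mul(Rational(-1, 4), 501), -5) = Add(Rational(-501, 4), -5) = Rational(-521, 4)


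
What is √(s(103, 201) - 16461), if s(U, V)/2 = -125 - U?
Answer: I*√16917 ≈ 130.07*I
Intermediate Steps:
s(U, V) = -250 - 2*U (s(U, V) = 2*(-125 - U) = -250 - 2*U)
√(s(103, 201) - 16461) = √((-250 - 2*103) - 16461) = √((-250 - 206) - 16461) = √(-456 - 16461) = √(-16917) = I*√16917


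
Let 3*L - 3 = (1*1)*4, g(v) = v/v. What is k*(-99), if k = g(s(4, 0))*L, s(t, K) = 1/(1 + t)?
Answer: -231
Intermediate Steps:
g(v) = 1
L = 7/3 (L = 1 + ((1*1)*4)/3 = 1 + (1*4)/3 = 1 + (⅓)*4 = 1 + 4/3 = 7/3 ≈ 2.3333)
k = 7/3 (k = 1*(7/3) = 7/3 ≈ 2.3333)
k*(-99) = (7/3)*(-99) = -231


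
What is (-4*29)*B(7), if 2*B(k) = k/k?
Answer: -58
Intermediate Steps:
B(k) = 1/2 (B(k) = (k/k)/2 = (1/2)*1 = 1/2)
(-4*29)*B(7) = -4*29*(1/2) = -116*1/2 = -58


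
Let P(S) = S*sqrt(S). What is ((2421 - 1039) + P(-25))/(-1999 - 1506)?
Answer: -1382/3505 + 25*I/701 ≈ -0.39429 + 0.035663*I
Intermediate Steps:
P(S) = S**(3/2)
((2421 - 1039) + P(-25))/(-1999 - 1506) = ((2421 - 1039) + (-25)**(3/2))/(-1999 - 1506) = (1382 - 125*I)/(-3505) = (1382 - 125*I)*(-1/3505) = -1382/3505 + 25*I/701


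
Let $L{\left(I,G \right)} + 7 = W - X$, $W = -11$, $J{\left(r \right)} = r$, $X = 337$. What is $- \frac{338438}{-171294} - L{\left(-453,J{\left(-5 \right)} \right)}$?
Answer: $\frac{30573904}{85647} \approx 356.98$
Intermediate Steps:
$L{\left(I,G \right)} = -355$ ($L{\left(I,G \right)} = -7 - 348 = -355$)
$- \frac{338438}{-171294} - L{\left(-453,J{\left(-5 \right)} \right)} = - \frac{338438}{-171294} - -355 = \left(-338438\right) \left(- \frac{1}{171294}\right) + 355 = \frac{169219}{85647} + 355 = \frac{30573904}{85647}$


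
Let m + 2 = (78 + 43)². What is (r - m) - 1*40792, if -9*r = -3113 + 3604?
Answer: -499370/9 ≈ -55486.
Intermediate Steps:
r = -491/9 (r = -(-3113 + 3604)/9 = -⅑*491 = -491/9 ≈ -54.556)
m = 14639 (m = -2 + (78 + 43)² = -2 + 121² = -2 + 14641 = 14639)
(r - m) - 1*40792 = (-491/9 - 1*14639) - 1*40792 = (-491/9 - 14639) - 40792 = -132242/9 - 40792 = -499370/9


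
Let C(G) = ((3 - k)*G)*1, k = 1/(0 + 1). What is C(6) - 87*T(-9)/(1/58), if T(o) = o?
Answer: 45426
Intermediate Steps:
k = 1 (k = 1/1 = 1)
C(G) = 2*G (C(G) = ((3 - 1*1)*G)*1 = ((3 - 1)*G)*1 = (2*G)*1 = 2*G)
C(6) - 87*T(-9)/(1/58) = 2*6 - (-783)/(1/58) = 12 - (-783)/1/58 = 12 - (-783)*58 = 12 - 87*(-522) = 12 + 45414 = 45426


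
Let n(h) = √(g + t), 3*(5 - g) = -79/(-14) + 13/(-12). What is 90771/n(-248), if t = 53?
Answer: 544626*√99631/14233 ≈ 12078.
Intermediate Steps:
g = 877/252 (g = 5 - (-79/(-14) + 13/(-12))/3 = 5 - (-79*(-1/14) + 13*(-1/12))/3 = 5 - (79/14 - 13/12)/3 = 5 - ⅓*383/84 = 5 - 383/252 = 877/252 ≈ 3.4802)
n(h) = √99631/42 (n(h) = √(877/252 + 53) = √(14233/252) = √99631/42)
90771/n(-248) = 90771/((√99631/42)) = 90771*(6*√99631/14233) = 544626*√99631/14233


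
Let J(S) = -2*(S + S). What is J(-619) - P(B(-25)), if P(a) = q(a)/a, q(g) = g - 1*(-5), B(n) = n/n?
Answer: 2470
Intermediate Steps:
B(n) = 1
J(S) = -4*S
q(g) = 5 + g (q(g) = g + 5 = 5 + g)
P(a) = (5 + a)/a
J(-619) - P(B(-25)) = -4*(-619) - (5 + 1)/1 = 2476 - 6 = 2470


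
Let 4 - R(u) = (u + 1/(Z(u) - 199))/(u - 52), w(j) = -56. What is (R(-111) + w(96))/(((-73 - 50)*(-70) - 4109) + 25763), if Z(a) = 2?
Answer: -70485/40491971 ≈ -0.0017407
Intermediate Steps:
R(u) = 4 - (-1/197 + u)/(-52 + u) (R(u) = 4 - (u + 1/(2 - 199))/(u - 52) = 4 - (u + 1/(-197))/(-52 + u) = 4 - (u - 1/197)/(-52 + u) = 4 - (-1/197 + u)/(-52 + u))
(R(-111) + w(96))/(((-73 - 50)*(-70) - 4109) + 25763) = ((40975 - 591*(-111))/(197*(52 - 1*(-111))) - 56)/(((-73 - 50)*(-70) - 4109) + 25763) = ((40975 + 65601)/(197*(52 + 111)) - 56)/((-123*(-70) - 4109) + 25763) = ((1/197)*106576/163 - 56)/((8610 - 4109) + 25763) = ((1/197)*(1/163)*106576 - 56)/(4501 + 25763) = (106576/32111 - 56)/30264 = -1691640/32111*1/30264 = -70485/40491971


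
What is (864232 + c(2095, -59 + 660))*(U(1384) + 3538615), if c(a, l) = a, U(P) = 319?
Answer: 3065874075418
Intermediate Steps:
(864232 + c(2095, -59 + 660))*(U(1384) + 3538615) = (864232 + 2095)*(319 + 3538615) = 866327*3538934 = 3065874075418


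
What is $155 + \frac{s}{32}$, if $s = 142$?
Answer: $\frac{2551}{16} \approx 159.44$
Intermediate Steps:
$155 + \frac{s}{32} = 155 + \frac{1}{32} \cdot 142 = 155 + \frac{71}{16} = \frac{2551}{16}$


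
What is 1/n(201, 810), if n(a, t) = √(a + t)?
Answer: √1011/1011 ≈ 0.031450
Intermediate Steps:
1/n(201, 810) = 1/(√(201 + 810)) = 1/(√1011) = √1011/1011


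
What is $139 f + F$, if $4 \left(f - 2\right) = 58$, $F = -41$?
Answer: $\frac{4505}{2} \approx 2252.5$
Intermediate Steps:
$f = \frac{33}{2}$ ($f = 2 + \frac{1}{4} \cdot 58 = 2 + \frac{29}{2} = \frac{33}{2} \approx 16.5$)
$139 f + F = 139 \cdot \frac{33}{2} - 41 = \frac{4587}{2} - 41 = \frac{4505}{2}$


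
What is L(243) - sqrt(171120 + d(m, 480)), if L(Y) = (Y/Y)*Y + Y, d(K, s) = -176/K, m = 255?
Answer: 486 - 4*sqrt(695439570)/255 ≈ 72.334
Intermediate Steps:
L(Y) = 2*Y (L(Y) = 1*Y + Y = Y + Y = 2*Y)
L(243) - sqrt(171120 + d(m, 480)) = 2*243 - sqrt(171120 - 176/255) = 486 - sqrt(171120 - 176*1/255) = 486 - sqrt(171120 - 176/255) = 486 - sqrt(43635424/255) = 486 - 4*sqrt(695439570)/255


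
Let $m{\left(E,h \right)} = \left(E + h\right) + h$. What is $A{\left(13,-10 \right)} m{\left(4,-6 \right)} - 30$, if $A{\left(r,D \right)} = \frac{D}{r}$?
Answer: $- \frac{310}{13} \approx -23.846$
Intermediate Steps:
$m{\left(E,h \right)} = E + 2 h$
$A{\left(13,-10 \right)} m{\left(4,-6 \right)} - 30 = - \frac{10}{13} \left(4 + 2 \left(-6\right)\right) - 30 = \left(-10\right) \frac{1}{13} \left(4 - 12\right) - 30 = \left(- \frac{10}{13}\right) \left(-8\right) - 30 = \frac{80}{13} - 30 = - \frac{310}{13}$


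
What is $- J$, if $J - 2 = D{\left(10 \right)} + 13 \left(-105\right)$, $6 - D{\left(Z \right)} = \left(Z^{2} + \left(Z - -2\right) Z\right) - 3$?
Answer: $1574$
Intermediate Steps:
$D{\left(Z \right)} = 9 - Z^{2} - Z \left(2 + Z\right)$ ($D{\left(Z \right)} = 6 - \left(\left(Z^{2} + \left(Z - -2\right) Z\right) - 3\right) = 6 - \left(\left(Z^{2} + \left(Z + 2\right) Z\right) - 3\right) = 6 - \left(\left(Z^{2} + \left(2 + Z\right) Z\right) - 3\right) = 6 - \left(\left(Z^{2} + Z \left(2 + Z\right)\right) - 3\right) = 6 - \left(-3 + Z^{2} + Z \left(2 + Z\right)\right) = 9 - Z^{2} - Z \left(2 + Z\right)$)
$J = -1574$ ($J = 2 + \left(\left(9 - 20 - 2 \cdot 10^{2}\right) + 13 \left(-105\right)\right) = 2 - 1576 = -1574$)
$- J = \left(-1\right) \left(-1574\right) = 1574$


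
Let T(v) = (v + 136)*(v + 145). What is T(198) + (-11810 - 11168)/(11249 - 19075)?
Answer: 448292595/3913 ≈ 1.1456e+5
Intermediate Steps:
T(v) = (136 + v)*(145 + v)
T(198) + (-11810 - 11168)/(11249 - 19075) = (19720 + 198**2 + 281*198) + (-11810 - 11168)/(11249 - 19075) = (19720 + 39204 + 55638) - 22978/(-7826) = 114562 - 22978*(-1/7826) = 114562 + 11489/3913 = 448292595/3913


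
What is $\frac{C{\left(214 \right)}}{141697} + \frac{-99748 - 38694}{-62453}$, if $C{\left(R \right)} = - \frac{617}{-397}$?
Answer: $\frac{7787914514879}{3513212888177} \approx 2.2168$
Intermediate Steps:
$C{\left(R \right)} = \frac{617}{397}$ ($C{\left(R \right)} = \left(-617\right) \left(- \frac{1}{397}\right) = \frac{617}{397}$)
$\frac{C{\left(214 \right)}}{141697} + \frac{-99748 - 38694}{-62453} = \frac{617}{397 \cdot 141697} + \frac{-99748 - 38694}{-62453} = \frac{617}{397} \cdot \frac{1}{141697} + \left(-99748 - 38694\right) \left(- \frac{1}{62453}\right) = \frac{617}{56253709} - - \frac{138442}{62453} = \frac{617}{56253709} + \frac{138442}{62453} = \frac{7787914514879}{3513212888177}$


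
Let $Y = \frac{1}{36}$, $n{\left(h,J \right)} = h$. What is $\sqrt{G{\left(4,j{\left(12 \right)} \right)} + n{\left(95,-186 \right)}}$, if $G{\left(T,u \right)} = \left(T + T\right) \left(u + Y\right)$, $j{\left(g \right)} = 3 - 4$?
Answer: $\frac{\sqrt{785}}{3} \approx 9.3393$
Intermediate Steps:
$Y = \frac{1}{36} \approx 0.027778$
$j{\left(g \right)} = -1$ ($j{\left(g \right)} = 3 - 4 = -1$)
$G{\left(T,u \right)} = 2 T \left(\frac{1}{36} + u\right)$ ($G{\left(T,u \right)} = \left(T + T\right) \left(u + \frac{1}{36}\right) = 2 T \left(\frac{1}{36} + u\right)$)
$\sqrt{G{\left(4,j{\left(12 \right)} \right)} + n{\left(95,-186 \right)}} = \sqrt{\frac{1}{18} \cdot 4 \left(1 + 36 \left(-1\right)\right) + 95} = \sqrt{\frac{1}{18} \cdot 4 \left(1 - 36\right) + 95} = \sqrt{\frac{1}{18} \cdot 4 \left(-35\right) + 95} = \sqrt{- \frac{70}{9} + 95} = \sqrt{\frac{785}{9}} = \frac{\sqrt{785}}{3}$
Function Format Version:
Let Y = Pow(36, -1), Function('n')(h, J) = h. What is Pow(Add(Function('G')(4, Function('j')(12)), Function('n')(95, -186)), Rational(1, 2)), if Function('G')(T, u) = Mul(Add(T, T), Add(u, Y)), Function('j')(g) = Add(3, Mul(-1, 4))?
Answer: Mul(Rational(1, 3), Pow(785, Rational(1, 2))) ≈ 9.3393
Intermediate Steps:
Y = Rational(1, 36) ≈ 0.027778
Function('j')(g) = -1 (Function('j')(g) = Add(3, -4) = -1)
Function('G')(T, u) = Mul(2, T, Add(Rational(1, 36), u)) (Function('G')(T, u) = Mul(Add(T, T), Add(u, Rational(1, 36))) = Mul(Mul(2, T), Add(Rational(1, 36), u)) = Mul(2, T, Add(Rational(1, 36), u)))
Pow(Add(Function('G')(4, Function('j')(12)), Function('n')(95, -186)), Rational(1, 2)) = Pow(Add(Mul(Rational(1, 18), 4, Add(1, Mul(36, -1))), 95), Rational(1, 2)) = Pow(Add(Mul(Rational(1, 18), 4, Add(1, -36)), 95), Rational(1, 2)) = Pow(Add(Mul(Rational(1, 18), 4, -35), 95), Rational(1, 2)) = Pow(Add(Rational(-70, 9), 95), Rational(1, 2)) = Pow(Rational(785, 9), Rational(1, 2)) = Mul(Rational(1, 3), Pow(785, Rational(1, 2)))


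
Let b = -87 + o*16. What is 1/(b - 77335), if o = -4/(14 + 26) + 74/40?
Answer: -1/77394 ≈ -1.2921e-5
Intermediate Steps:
o = 7/4 (o = -4/40 + 74*(1/40) = -4*1/40 + 37/20 = -⅒ + 37/20 = 7/4 ≈ 1.7500)
b = -59 (b = -87 + (7/4)*16 = -87 + 28 = -59)
1/(b - 77335) = 1/(-59 - 77335) = 1/(-77394) = -1/77394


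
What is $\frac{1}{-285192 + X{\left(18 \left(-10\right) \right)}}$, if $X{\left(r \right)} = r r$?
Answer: $- \frac{1}{252792} \approx -3.9558 \cdot 10^{-6}$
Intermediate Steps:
$X{\left(r \right)} = r^{2}$
$\frac{1}{-285192 + X{\left(18 \left(-10\right) \right)}} = \frac{1}{-285192 + \left(18 \left(-10\right)\right)^{2}} = \frac{1}{-285192 + \left(-180\right)^{2}} = \frac{1}{-285192 + 32400} = \frac{1}{-252792} = - \frac{1}{252792}$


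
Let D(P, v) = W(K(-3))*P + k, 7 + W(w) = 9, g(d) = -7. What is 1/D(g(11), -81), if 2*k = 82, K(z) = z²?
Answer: 1/27 ≈ 0.037037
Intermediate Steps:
k = 41 (k = (½)*82 = 41)
W(w) = 2 (W(w) = -7 + 9 = 2)
D(P, v) = 41 + 2*P (D(P, v) = 2*P + 41 = 41 + 2*P)
1/D(g(11), -81) = 1/(41 + 2*(-7)) = 1/(41 - 14) = 1/27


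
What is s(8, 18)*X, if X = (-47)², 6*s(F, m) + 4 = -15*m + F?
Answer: -293797/3 ≈ -97932.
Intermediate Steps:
s(F, m) = -⅔ - 5*m/2 + F/6 (s(F, m) = -⅔ + (-15*m + F)/6 = -⅔ + (F - 15*m)/6 = -⅔ + (-5*m/2 + F/6) = -⅔ - 5*m/2 + F/6)
X = 2209
s(8, 18)*X = (-⅔ - 5/2*18 + (⅙)*8)*2209 = (-⅔ - 45 + 4/3)*2209 = -133/3*2209 = -293797/3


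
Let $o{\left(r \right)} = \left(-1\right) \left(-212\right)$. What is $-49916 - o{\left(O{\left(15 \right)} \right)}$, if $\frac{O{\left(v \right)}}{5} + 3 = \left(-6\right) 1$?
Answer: $-50128$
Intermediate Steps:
$O{\left(v \right)} = -45$ ($O{\left(v \right)} = -15 + 5 \left(\left(-6\right) 1\right) = -15 + 5 \left(-6\right) = -15 - 30 = -45$)
$o{\left(r \right)} = 212$
$-49916 - o{\left(O{\left(15 \right)} \right)} = -49916 - 212 = -50128$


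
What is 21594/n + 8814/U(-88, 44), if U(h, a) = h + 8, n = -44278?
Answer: -97998453/885560 ≈ -110.66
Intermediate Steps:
U(h, a) = 8 + h
21594/n + 8814/U(-88, 44) = 21594/(-44278) + 8814/(8 - 88) = 21594*(-1/44278) + 8814/(-80) = -10797/22139 + 8814*(-1/80) = -10797/22139 - 4407/40 = -97998453/885560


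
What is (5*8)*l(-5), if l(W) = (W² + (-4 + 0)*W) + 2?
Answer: 1880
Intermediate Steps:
l(W) = 2 + W² - 4*W (l(W) = (W² - 4*W) + 2 = 2 + W² - 4*W)
(5*8)*l(-5) = (5*8)*(2 + (-5)² - 4*(-5)) = 40*(2 + 25 + 20) = 40*47 = 1880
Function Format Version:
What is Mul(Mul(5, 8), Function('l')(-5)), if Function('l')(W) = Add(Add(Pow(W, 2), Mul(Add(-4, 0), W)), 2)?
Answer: 1880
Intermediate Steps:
Function('l')(W) = Add(2, Pow(W, 2), Mul(-4, W)) (Function('l')(W) = Add(Add(Pow(W, 2), Mul(-4, W)), 2) = Add(2, Pow(W, 2), Mul(-4, W)))
Mul(Mul(5, 8), Function('l')(-5)) = Mul(Mul(5, 8), Add(2, Pow(-5, 2), Mul(-4, -5))) = Mul(40, Add(2, 25, 20)) = Mul(40, 47) = 1880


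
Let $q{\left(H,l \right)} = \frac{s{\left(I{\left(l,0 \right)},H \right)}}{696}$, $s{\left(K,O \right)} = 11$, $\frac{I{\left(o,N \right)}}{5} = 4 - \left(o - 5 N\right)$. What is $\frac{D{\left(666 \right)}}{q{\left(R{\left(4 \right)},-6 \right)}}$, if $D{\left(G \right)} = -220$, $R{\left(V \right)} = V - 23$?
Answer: $-13920$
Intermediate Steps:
$R{\left(V \right)} = -23 + V$
$I{\left(o,N \right)} = 20 - 5 o + 25 N$ ($I{\left(o,N \right)} = 5 \left(4 - \left(o - 5 N\right)\right) = 5 \left(4 + \left(- o + 5 N\right)\right) = 5 \left(4 - o + 5 N\right) = 20 - 5 o + 25 N$)
$q{\left(H,l \right)} = \frac{11}{696}$
$\frac{D{\left(666 \right)}}{q{\left(R{\left(4 \right)},-6 \right)}} = - \frac{220}{\frac{11}{696}} = \left(-220\right) \frac{696}{11} = -13920$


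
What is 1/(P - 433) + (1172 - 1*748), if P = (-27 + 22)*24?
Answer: 234471/553 ≈ 424.00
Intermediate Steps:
P = -120 (P = -5*24 = -120)
1/(P - 433) + (1172 - 1*748) = 1/(-120 - 433) + (1172 - 1*748) = 1/(-553) + (1172 - 748) = -1/553 + 424 = 234471/553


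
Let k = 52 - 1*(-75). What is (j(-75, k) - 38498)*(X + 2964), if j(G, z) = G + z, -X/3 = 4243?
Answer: 375425190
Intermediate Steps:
X = -12729 (X = -3*4243 = -12729)
k = 127 (k = 52 + 75 = 127)
(j(-75, k) - 38498)*(X + 2964) = ((-75 + 127) - 38498)*(-12729 + 2964) = (52 - 38498)*(-9765) = -38446*(-9765) = 375425190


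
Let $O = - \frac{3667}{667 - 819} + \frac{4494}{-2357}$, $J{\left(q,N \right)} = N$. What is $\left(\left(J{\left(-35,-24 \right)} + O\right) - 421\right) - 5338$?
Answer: $- \frac{108625299}{18856} \approx -5760.8$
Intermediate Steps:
$O = \frac{418949}{18856}$ ($O = - \frac{3667}{-152} + 4494 \left(- \frac{1}{2357}\right) = \left(-3667\right) \left(- \frac{1}{152}\right) - \frac{4494}{2357} = \frac{193}{8} - \frac{4494}{2357} = \frac{418949}{18856} \approx 22.218$)
$\left(\left(J{\left(-35,-24 \right)} + O\right) - 421\right) - 5338 = \left(\left(-24 + \frac{418949}{18856}\right) - 421\right) - 5338 = \left(- \frac{33595}{18856} - 421\right) - 5338 = - \frac{7971971}{18856} - 5338 = - \frac{108625299}{18856}$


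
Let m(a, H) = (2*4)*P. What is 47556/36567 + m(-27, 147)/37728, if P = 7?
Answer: 24947785/19161108 ≈ 1.3020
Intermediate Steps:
m(a, H) = 56 (m(a, H) = (2*4)*7 = 8*7 = 56)
47556/36567 + m(-27, 147)/37728 = 47556/36567 + 56/37728 = 47556*(1/36567) + 56*(1/37728) = 5284/4063 + 7/4716 = 24947785/19161108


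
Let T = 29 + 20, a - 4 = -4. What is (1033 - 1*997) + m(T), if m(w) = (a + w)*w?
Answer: 2437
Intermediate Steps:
a = 0 (a = 4 - 4 = 0)
T = 49
m(w) = w**2 (m(w) = (0 + w)*w = w*w = w**2)
(1033 - 1*997) + m(T) = (1033 - 1*997) + 49**2 = (1033 - 997) + 2401 = 36 + 2401 = 2437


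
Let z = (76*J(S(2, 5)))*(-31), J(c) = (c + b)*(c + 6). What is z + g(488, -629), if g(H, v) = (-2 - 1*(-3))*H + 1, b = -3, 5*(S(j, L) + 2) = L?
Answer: 47609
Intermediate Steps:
S(j, L) = -2 + L/5
g(H, v) = 1 + H (g(H, v) = (-2 + 3)*H + 1 = 1*H + 1 = H + 1 = 1 + H)
J(c) = (-3 + c)*(6 + c) (J(c) = (c - 3)*(c + 6) = (-3 + c)*(6 + c))
z = 47120 (z = (76*(-18 + (-2 + (1/5)*5)**2 + 3*(-2 + (1/5)*5)))*(-31) = (76*(-18 + (-2 + 1)**2 + 3*(-2 + 1)))*(-31) = (76*(-18 + (-1)**2 + 3*(-1)))*(-31) = (76*(-18 + 1 - 3))*(-31) = (76*(-20))*(-31) = -1520*(-31) = 47120)
z + g(488, -629) = 47120 + (1 + 488) = 47120 + 489 = 47609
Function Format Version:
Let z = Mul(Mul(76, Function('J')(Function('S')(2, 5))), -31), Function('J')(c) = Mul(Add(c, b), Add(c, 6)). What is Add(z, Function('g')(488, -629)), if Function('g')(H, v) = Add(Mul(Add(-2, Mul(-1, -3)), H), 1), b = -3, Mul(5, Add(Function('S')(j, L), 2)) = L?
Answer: 47609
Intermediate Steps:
Function('S')(j, L) = Add(-2, Mul(Rational(1, 5), L))
Function('g')(H, v) = Add(1, H) (Function('g')(H, v) = Add(Mul(Add(-2, 3), H), 1) = Add(Mul(1, H), 1) = Add(H, 1) = Add(1, H))
Function('J')(c) = Mul(Add(-3, c), Add(6, c)) (Function('J')(c) = Mul(Add(c, -3), Add(c, 6)) = Mul(Add(-3, c), Add(6, c)))
z = 47120 (z = Mul(Mul(76, Add(-18, Pow(Add(-2, Mul(Rational(1, 5), 5)), 2), Mul(3, Add(-2, Mul(Rational(1, 5), 5))))), -31) = Mul(Mul(76, Add(-18, Pow(Add(-2, 1), 2), Mul(3, Add(-2, 1)))), -31) = Mul(Mul(76, Add(-18, Pow(-1, 2), Mul(3, -1))), -31) = Mul(Mul(76, Add(-18, 1, -3)), -31) = Mul(Mul(76, -20), -31) = Mul(-1520, -31) = 47120)
Add(z, Function('g')(488, -629)) = Add(47120, Add(1, 488)) = Add(47120, 489) = 47609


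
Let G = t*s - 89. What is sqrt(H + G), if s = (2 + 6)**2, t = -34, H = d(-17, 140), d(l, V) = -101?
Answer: 13*I*sqrt(14) ≈ 48.642*I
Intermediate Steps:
H = -101
s = 64 (s = 8**2 = 64)
G = -2265 (G = -34*64 - 89 = -2176 - 89 = -2265)
sqrt(H + G) = sqrt(-101 - 2265) = sqrt(-2366) = 13*I*sqrt(14)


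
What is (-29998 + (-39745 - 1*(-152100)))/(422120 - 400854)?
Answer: 82357/21266 ≈ 3.8727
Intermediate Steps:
(-29998 + (-39745 - 1*(-152100)))/(422120 - 400854) = (-29998 + (-39745 + 152100))/21266 = (-29998 + 112355)*(1/21266) = 82357*(1/21266) = 82357/21266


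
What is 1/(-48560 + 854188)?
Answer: 1/805628 ≈ 1.2413e-6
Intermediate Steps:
1/(-48560 + 854188) = 1/805628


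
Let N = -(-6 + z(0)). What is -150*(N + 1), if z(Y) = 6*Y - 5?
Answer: -1800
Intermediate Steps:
z(Y) = -5 + 6*Y
N = 11 (N = -(-6 + (-5 + 6*0)) = -(-6 + (-5 + 0)) = -(-6 - 5) = -1*(-11) = 11)
-150*(N + 1) = -150*(11 + 1) = -150*12 = -1800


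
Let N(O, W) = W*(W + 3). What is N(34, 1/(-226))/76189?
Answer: -677/3891429364 ≈ -1.7397e-7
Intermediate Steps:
N(O, W) = W*(3 + W)
N(34, 1/(-226))/76189 = ((3 + 1/(-226))/(-226))/76189 = -(3 - 1/226)/226*(1/76189) = -1/226*677/226*(1/76189) = -677/51076*1/76189 = -677/3891429364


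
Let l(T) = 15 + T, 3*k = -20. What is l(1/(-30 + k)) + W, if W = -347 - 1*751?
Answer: -119133/110 ≈ -1083.0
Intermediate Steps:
k = -20/3 (k = (⅓)*(-20) = -20/3 ≈ -6.6667)
W = -1098 (W = -347 - 751 = -1098)
l(1/(-30 + k)) + W = (15 + 1/(-30 - 20/3)) - 1098 = (15 + 1/(-110/3)) - 1098 = (15 - 3/110) - 1098 = 1647/110 - 1098 = -119133/110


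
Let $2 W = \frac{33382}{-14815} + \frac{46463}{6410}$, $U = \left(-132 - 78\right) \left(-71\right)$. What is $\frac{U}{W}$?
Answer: $\frac{37757746040}{6324943} \approx 5969.7$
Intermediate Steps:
$U = 14910$ ($U = \left(-210\right) \left(-71\right) = 14910$)
$W = \frac{18974829}{7597132}$ ($W = \frac{\frac{33382}{-14815} + \frac{46463}{6410}}{2} = \frac{33382 \left(- \frac{1}{14815}\right) + 46463 \cdot \frac{1}{6410}}{2} = \frac{- \frac{33382}{14815} + \frac{46463}{6410}}{2} = \frac{1}{2} \cdot \frac{18974829}{3798566} = \frac{18974829}{7597132} \approx 2.4976$)
$\frac{U}{W} = \frac{14910}{\frac{18974829}{7597132}} = 14910 \cdot \frac{7597132}{18974829} = \frac{37757746040}{6324943}$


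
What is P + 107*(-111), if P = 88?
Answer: -11789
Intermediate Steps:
P + 107*(-111) = 88 + 107*(-111) = 88 - 11877 = -11789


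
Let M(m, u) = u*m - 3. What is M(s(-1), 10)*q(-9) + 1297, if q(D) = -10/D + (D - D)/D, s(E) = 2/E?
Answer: 11443/9 ≈ 1271.4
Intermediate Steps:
M(m, u) = -3 + m*u (M(m, u) = m*u - 3 = -3 + m*u)
q(D) = -10/D (q(D) = -10/D + 0/D = -10/D + 0 = -10/D)
M(s(-1), 10)*q(-9) + 1297 = (-3 + (2/(-1))*10)*(-10/(-9)) + 1297 = (-3 + (2*(-1))*10)*(-10*(-⅑)) + 1297 = (-3 - 2*10)*(10/9) + 1297 = (-3 - 20)*(10/9) + 1297 = -23*10/9 + 1297 = -230/9 + 1297 = 11443/9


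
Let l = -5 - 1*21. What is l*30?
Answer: -780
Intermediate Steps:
l = -26 (l = -5 - 21 = -26)
l*30 = -26*30 = -780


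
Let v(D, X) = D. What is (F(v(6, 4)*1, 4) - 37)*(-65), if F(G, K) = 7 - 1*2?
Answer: 2080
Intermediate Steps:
F(G, K) = 5 (F(G, K) = 7 - 2 = 5)
(F(v(6, 4)*1, 4) - 37)*(-65) = (5 - 37)*(-65) = -32*(-65) = 2080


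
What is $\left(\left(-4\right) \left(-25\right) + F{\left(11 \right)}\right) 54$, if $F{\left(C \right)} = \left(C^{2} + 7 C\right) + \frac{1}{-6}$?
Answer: $16083$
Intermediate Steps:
$F{\left(C \right)} = - \frac{1}{6} + C^{2} + 7 C$ ($F{\left(C \right)} = \left(C^{2} + 7 C\right) - \frac{1}{6} = - \frac{1}{6} + C^{2} + 7 C$)
$\left(\left(-4\right) \left(-25\right) + F{\left(11 \right)}\right) 54 = \left(\left(-4\right) \left(-25\right) + \left(- \frac{1}{6} + 11^{2} + 7 \cdot 11\right)\right) 54 = \left(100 + \left(- \frac{1}{6} + 121 + 77\right)\right) 54 = \left(100 + \frac{1187}{6}\right) 54 = \frac{1787}{6} \cdot 54 = 16083$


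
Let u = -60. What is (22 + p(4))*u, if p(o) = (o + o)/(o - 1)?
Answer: -1480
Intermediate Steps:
p(o) = 2*o/(-1 + o) (p(o) = (2*o)/(-1 + o) = 2*o/(-1 + o))
(22 + p(4))*u = (22 + 2*4/(-1 + 4))*(-60) = (22 + 2*4/3)*(-60) = (22 + 2*4*(⅓))*(-60) = (22 + 8/3)*(-60) = (74/3)*(-60) = -1480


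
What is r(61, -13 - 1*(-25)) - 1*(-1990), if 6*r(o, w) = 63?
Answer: 4001/2 ≈ 2000.5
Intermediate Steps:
r(o, w) = 21/2 (r(o, w) = (1/6)*63 = 21/2)
r(61, -13 - 1*(-25)) - 1*(-1990) = 21/2 - 1*(-1990) = 21/2 + 1990 = 4001/2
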